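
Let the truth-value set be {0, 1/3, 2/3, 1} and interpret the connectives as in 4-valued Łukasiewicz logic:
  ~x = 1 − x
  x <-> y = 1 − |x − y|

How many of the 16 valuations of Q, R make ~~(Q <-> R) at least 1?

Q = 0, R = 0 ↦ 1  ≥
Q = 0, R = 1/3 ↦ 2/3  <
Q = 0, R = 2/3 ↦ 1/3  <
Q = 0, R = 1 ↦ 0  <
Q = 1/3, R = 0 ↦ 2/3  <
Q = 1/3, R = 1/3 ↦ 1  ≥
Q = 1/3, R = 2/3 ↦ 2/3  <
Q = 1/3, R = 1 ↦ 1/3  <
Q = 2/3, R = 0 ↦ 1/3  <
Q = 2/3, R = 1/3 ↦ 2/3  <
Q = 2/3, R = 2/3 ↦ 1  ≥
Q = 2/3, R = 1 ↦ 2/3  <
Q = 1, R = 0 ↦ 0  <
Q = 1, R = 1/3 ↦ 1/3  <
Q = 1, R = 2/3 ↦ 2/3  <
Q = 1, R = 1 ↦ 1  ≥
So 4 of the 16 assignments meet the threshold.

4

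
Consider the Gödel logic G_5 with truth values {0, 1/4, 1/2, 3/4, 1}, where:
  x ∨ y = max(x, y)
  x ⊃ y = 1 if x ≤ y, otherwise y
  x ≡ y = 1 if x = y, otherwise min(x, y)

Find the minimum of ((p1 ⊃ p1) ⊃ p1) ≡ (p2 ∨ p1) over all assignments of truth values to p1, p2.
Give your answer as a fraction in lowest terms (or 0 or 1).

Take p1 = 0, p2 = 1/4:
p1 ⊃ p1 = 0 ⊃ 0 = 1
(p1 ⊃ p1) ⊃ p1 = 1 ⊃ 0 = 0
p2 ∨ p1 = 1/4 ∨ 0 = 1/4
((p1 ⊃ p1) ⊃ p1) ≡ (p2 ∨ p1) = 0 ≡ 1/4 = 0
No assignment yields a value below 0, so this is the minimum.

0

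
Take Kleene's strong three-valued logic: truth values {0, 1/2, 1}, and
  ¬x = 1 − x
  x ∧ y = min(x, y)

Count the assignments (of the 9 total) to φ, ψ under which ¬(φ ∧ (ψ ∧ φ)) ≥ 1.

φ = 0, ψ = 0 ↦ 1  ≥
φ = 0, ψ = 1/2 ↦ 1  ≥
φ = 0, ψ = 1 ↦ 1  ≥
φ = 1/2, ψ = 0 ↦ 1  ≥
φ = 1/2, ψ = 1/2 ↦ 1/2  <
φ = 1/2, ψ = 1 ↦ 1/2  <
φ = 1, ψ = 0 ↦ 1  ≥
φ = 1, ψ = 1/2 ↦ 1/2  <
φ = 1, ψ = 1 ↦ 0  <
So 5 of the 9 assignments meet the threshold.

5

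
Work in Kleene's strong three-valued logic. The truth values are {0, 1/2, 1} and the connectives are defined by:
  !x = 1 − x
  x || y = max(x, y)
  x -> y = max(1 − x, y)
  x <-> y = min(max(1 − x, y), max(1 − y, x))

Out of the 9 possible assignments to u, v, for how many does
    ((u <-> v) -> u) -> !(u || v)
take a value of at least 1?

1

u = 0, v = 0 ↦ 1  ≥
u = 0, v = 1/2 ↦ 1/2  <
u = 0, v = 1 ↦ 0  <
u = 1/2, v = 0 ↦ 1/2  <
u = 1/2, v = 1/2 ↦ 1/2  <
u = 1/2, v = 1 ↦ 1/2  <
u = 1, v = 0 ↦ 0  <
u = 1, v = 1/2 ↦ 0  <
u = 1, v = 1 ↦ 0  <
So 1 of the 9 assignments meets the threshold.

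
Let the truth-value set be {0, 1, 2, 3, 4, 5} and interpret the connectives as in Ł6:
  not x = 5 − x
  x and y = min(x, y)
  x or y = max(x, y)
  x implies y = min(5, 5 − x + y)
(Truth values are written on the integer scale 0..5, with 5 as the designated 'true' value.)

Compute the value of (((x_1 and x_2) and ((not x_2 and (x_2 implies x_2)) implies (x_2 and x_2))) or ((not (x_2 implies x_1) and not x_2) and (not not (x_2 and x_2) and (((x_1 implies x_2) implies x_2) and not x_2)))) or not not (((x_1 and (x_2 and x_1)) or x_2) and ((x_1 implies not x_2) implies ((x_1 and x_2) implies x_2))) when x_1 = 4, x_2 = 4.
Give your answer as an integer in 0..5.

x_1 and x_2 = 4 and 4 = 4
not x_2 = not 4 = 1
x_2 implies x_2 = 4 implies 4 = 5
not x_2 and (x_2 implies x_2) = 1 and 5 = 1
x_2 and x_2 = 4 and 4 = 4
(not x_2 and (x_2 implies x_2)) implies (x_2 and x_2) = 1 implies 4 = 5
(x_1 and x_2) and ((not x_2 and (x_2 implies x_2)) implies (x_2 and x_2)) = 4 and 5 = 4
x_2 implies x_1 = 4 implies 4 = 5
not (x_2 implies x_1) = not 5 = 0
not x_2 = not 4 = 1
not (x_2 implies x_1) and not x_2 = 0 and 1 = 0
x_2 and x_2 = 4 and 4 = 4
not (x_2 and x_2) = not 4 = 1
not not (x_2 and x_2) = not 1 = 4
x_1 implies x_2 = 4 implies 4 = 5
(x_1 implies x_2) implies x_2 = 5 implies 4 = 4
not x_2 = not 4 = 1
((x_1 implies x_2) implies x_2) and not x_2 = 4 and 1 = 1
not not (x_2 and x_2) and (((x_1 implies x_2) implies x_2) and not x_2) = 4 and 1 = 1
(not (x_2 implies x_1) and not x_2) and (not not (x_2 and x_2) and (((x_1 implies x_2) implies x_2) and not x_2)) = 0 and 1 = 0
((x_1 and x_2) and ((not x_2 and (x_2 implies x_2)) implies (x_2 and x_2))) or ((not (x_2 implies x_1) and not x_2) and (not not (x_2 and x_2) and (((x_1 implies x_2) implies x_2) and not x_2))) = 4 or 0 = 4
x_2 and x_1 = 4 and 4 = 4
x_1 and (x_2 and x_1) = 4 and 4 = 4
(x_1 and (x_2 and x_1)) or x_2 = 4 or 4 = 4
not x_2 = not 4 = 1
x_1 implies not x_2 = 4 implies 1 = 2
x_1 and x_2 = 4 and 4 = 4
(x_1 and x_2) implies x_2 = 4 implies 4 = 5
(x_1 implies not x_2) implies ((x_1 and x_2) implies x_2) = 2 implies 5 = 5
((x_1 and (x_2 and x_1)) or x_2) and ((x_1 implies not x_2) implies ((x_1 and x_2) implies x_2)) = 4 and 5 = 4
not (((x_1 and (x_2 and x_1)) or x_2) and ((x_1 implies not x_2) implies ((x_1 and x_2) implies x_2))) = not 4 = 1
not not (((x_1 and (x_2 and x_1)) or x_2) and ((x_1 implies not x_2) implies ((x_1 and x_2) implies x_2))) = not 1 = 4
(((x_1 and x_2) and ((not x_2 and (x_2 implies x_2)) implies (x_2 and x_2))) or ((not (x_2 implies x_1) and not x_2) and (not not (x_2 and x_2) and (((x_1 implies x_2) implies x_2) and not x_2)))) or not not (((x_1 and (x_2 and x_1)) or x_2) and ((x_1 implies not x_2) implies ((x_1 and x_2) implies x_2))) = 4 or 4 = 4

4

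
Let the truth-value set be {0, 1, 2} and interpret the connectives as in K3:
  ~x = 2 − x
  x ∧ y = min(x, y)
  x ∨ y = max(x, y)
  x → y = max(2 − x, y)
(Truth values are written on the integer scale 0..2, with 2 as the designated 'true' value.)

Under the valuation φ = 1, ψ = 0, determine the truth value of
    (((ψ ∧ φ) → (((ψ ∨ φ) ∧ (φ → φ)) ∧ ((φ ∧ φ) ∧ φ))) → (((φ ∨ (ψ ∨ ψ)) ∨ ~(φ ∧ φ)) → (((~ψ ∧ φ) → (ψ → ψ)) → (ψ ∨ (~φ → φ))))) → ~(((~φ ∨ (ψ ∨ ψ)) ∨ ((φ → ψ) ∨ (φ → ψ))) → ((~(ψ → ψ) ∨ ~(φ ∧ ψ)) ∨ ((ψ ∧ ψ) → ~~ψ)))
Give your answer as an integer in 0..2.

ψ ∧ φ = 0 ∧ 1 = 0
ψ ∨ φ = 0 ∨ 1 = 1
φ → φ = 1 → 1 = 1
(ψ ∨ φ) ∧ (φ → φ) = 1 ∧ 1 = 1
φ ∧ φ = 1 ∧ 1 = 1
(φ ∧ φ) ∧ φ = 1 ∧ 1 = 1
((ψ ∨ φ) ∧ (φ → φ)) ∧ ((φ ∧ φ) ∧ φ) = 1 ∧ 1 = 1
(ψ ∧ φ) → (((ψ ∨ φ) ∧ (φ → φ)) ∧ ((φ ∧ φ) ∧ φ)) = 0 → 1 = 2
ψ ∨ ψ = 0 ∨ 0 = 0
φ ∨ (ψ ∨ ψ) = 1 ∨ 0 = 1
φ ∧ φ = 1 ∧ 1 = 1
~(φ ∧ φ) = ~1 = 1
(φ ∨ (ψ ∨ ψ)) ∨ ~(φ ∧ φ) = 1 ∨ 1 = 1
~ψ = ~0 = 2
~ψ ∧ φ = 2 ∧ 1 = 1
ψ → ψ = 0 → 0 = 2
(~ψ ∧ φ) → (ψ → ψ) = 1 → 2 = 2
~φ = ~1 = 1
~φ → φ = 1 → 1 = 1
ψ ∨ (~φ → φ) = 0 ∨ 1 = 1
((~ψ ∧ φ) → (ψ → ψ)) → (ψ ∨ (~φ → φ)) = 2 → 1 = 1
((φ ∨ (ψ ∨ ψ)) ∨ ~(φ ∧ φ)) → (((~ψ ∧ φ) → (ψ → ψ)) → (ψ ∨ (~φ → φ))) = 1 → 1 = 1
((ψ ∧ φ) → (((ψ ∨ φ) ∧ (φ → φ)) ∧ ((φ ∧ φ) ∧ φ))) → (((φ ∨ (ψ ∨ ψ)) ∨ ~(φ ∧ φ)) → (((~ψ ∧ φ) → (ψ → ψ)) → (ψ ∨ (~φ → φ)))) = 2 → 1 = 1
~φ = ~1 = 1
ψ ∨ ψ = 0 ∨ 0 = 0
~φ ∨ (ψ ∨ ψ) = 1 ∨ 0 = 1
φ → ψ = 1 → 0 = 1
φ → ψ = 1 → 0 = 1
(φ → ψ) ∨ (φ → ψ) = 1 ∨ 1 = 1
(~φ ∨ (ψ ∨ ψ)) ∨ ((φ → ψ) ∨ (φ → ψ)) = 1 ∨ 1 = 1
ψ → ψ = 0 → 0 = 2
~(ψ → ψ) = ~2 = 0
φ ∧ ψ = 1 ∧ 0 = 0
~(φ ∧ ψ) = ~0 = 2
~(ψ → ψ) ∨ ~(φ ∧ ψ) = 0 ∨ 2 = 2
ψ ∧ ψ = 0 ∧ 0 = 0
~ψ = ~0 = 2
~~ψ = ~2 = 0
(ψ ∧ ψ) → ~~ψ = 0 → 0 = 2
(~(ψ → ψ) ∨ ~(φ ∧ ψ)) ∨ ((ψ ∧ ψ) → ~~ψ) = 2 ∨ 2 = 2
((~φ ∨ (ψ ∨ ψ)) ∨ ((φ → ψ) ∨ (φ → ψ))) → ((~(ψ → ψ) ∨ ~(φ ∧ ψ)) ∨ ((ψ ∧ ψ) → ~~ψ)) = 1 → 2 = 2
~(((~φ ∨ (ψ ∨ ψ)) ∨ ((φ → ψ) ∨ (φ → ψ))) → ((~(ψ → ψ) ∨ ~(φ ∧ ψ)) ∨ ((ψ ∧ ψ) → ~~ψ))) = ~2 = 0
(((ψ ∧ φ) → (((ψ ∨ φ) ∧ (φ → φ)) ∧ ((φ ∧ φ) ∧ φ))) → (((φ ∨ (ψ ∨ ψ)) ∨ ~(φ ∧ φ)) → (((~ψ ∧ φ) → (ψ → ψ)) → (ψ ∨ (~φ → φ))))) → ~(((~φ ∨ (ψ ∨ ψ)) ∨ ((φ → ψ) ∨ (φ → ψ))) → ((~(ψ → ψ) ∨ ~(φ ∧ ψ)) ∨ ((ψ ∧ ψ) → ~~ψ))) = 1 → 0 = 1

1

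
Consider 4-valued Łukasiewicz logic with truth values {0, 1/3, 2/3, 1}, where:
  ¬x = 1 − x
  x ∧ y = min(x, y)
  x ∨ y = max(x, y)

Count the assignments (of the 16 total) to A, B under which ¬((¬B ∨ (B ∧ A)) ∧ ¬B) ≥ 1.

4

A = 0, B = 0 ↦ 0  <
A = 0, B = 1/3 ↦ 1/3  <
A = 0, B = 2/3 ↦ 2/3  <
A = 0, B = 1 ↦ 1  ≥
A = 1/3, B = 0 ↦ 0  <
A = 1/3, B = 1/3 ↦ 1/3  <
A = 1/3, B = 2/3 ↦ 2/3  <
A = 1/3, B = 1 ↦ 1  ≥
A = 2/3, B = 0 ↦ 0  <
A = 2/3, B = 1/3 ↦ 1/3  <
A = 2/3, B = 2/3 ↦ 2/3  <
A = 2/3, B = 1 ↦ 1  ≥
A = 1, B = 0 ↦ 0  <
A = 1, B = 1/3 ↦ 1/3  <
A = 1, B = 2/3 ↦ 2/3  <
A = 1, B = 1 ↦ 1  ≥
So 4 of the 16 assignments meet the threshold.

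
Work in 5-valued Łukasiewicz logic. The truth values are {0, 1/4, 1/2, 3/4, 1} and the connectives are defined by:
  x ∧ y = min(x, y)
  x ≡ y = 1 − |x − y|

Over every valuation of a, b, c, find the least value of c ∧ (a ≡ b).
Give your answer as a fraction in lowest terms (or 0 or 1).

0

Take a = 0, b = 0, c = 0:
a ≡ b = 0 ≡ 0 = 1
c ∧ (a ≡ b) = 0 ∧ 1 = 0
No assignment yields a value below 0, so this is the minimum.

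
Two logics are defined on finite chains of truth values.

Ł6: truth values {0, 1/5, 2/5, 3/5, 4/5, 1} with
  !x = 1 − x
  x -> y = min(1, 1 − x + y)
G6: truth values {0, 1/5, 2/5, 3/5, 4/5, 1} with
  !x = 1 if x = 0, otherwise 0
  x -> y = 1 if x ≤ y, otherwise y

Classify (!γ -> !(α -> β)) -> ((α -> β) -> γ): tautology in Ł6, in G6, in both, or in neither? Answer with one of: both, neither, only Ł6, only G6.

In Ł6: every assignment gives 1 — tautology.
In G6: at α = 0, β = 0, γ = 1/5 the value is 1/5 — not a tautology.

only Ł6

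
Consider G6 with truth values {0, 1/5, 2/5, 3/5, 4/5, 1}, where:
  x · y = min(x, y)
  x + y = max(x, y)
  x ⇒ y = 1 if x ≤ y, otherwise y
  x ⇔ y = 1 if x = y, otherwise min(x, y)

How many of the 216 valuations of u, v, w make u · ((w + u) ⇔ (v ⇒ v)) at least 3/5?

value 1: 36 assignments (counts)
value 4/5: 36 assignments (counts)
value 3/5: 36 assignments (counts)
value 2/5: 36 assignments
value 1/5: 36 assignments
value 0: 36 assignments
So 108 of the 216 assignments meet the threshold.

108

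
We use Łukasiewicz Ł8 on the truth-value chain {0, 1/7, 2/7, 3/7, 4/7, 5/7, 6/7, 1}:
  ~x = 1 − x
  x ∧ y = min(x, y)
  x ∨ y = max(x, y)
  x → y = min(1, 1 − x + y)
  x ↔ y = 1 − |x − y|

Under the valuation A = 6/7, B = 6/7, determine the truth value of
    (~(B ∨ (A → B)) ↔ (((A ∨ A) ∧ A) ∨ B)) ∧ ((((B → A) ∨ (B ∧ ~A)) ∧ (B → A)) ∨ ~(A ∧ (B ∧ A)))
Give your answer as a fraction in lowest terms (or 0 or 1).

A → B = 6/7 → 6/7 = 1
B ∨ (A → B) = 6/7 ∨ 1 = 1
~(B ∨ (A → B)) = ~1 = 0
A ∨ A = 6/7 ∨ 6/7 = 6/7
(A ∨ A) ∧ A = 6/7 ∧ 6/7 = 6/7
((A ∨ A) ∧ A) ∨ B = 6/7 ∨ 6/7 = 6/7
~(B ∨ (A → B)) ↔ (((A ∨ A) ∧ A) ∨ B) = 0 ↔ 6/7 = 1/7
B → A = 6/7 → 6/7 = 1
~A = ~6/7 = 1/7
B ∧ ~A = 6/7 ∧ 1/7 = 1/7
(B → A) ∨ (B ∧ ~A) = 1 ∨ 1/7 = 1
B → A = 6/7 → 6/7 = 1
((B → A) ∨ (B ∧ ~A)) ∧ (B → A) = 1 ∧ 1 = 1
B ∧ A = 6/7 ∧ 6/7 = 6/7
A ∧ (B ∧ A) = 6/7 ∧ 6/7 = 6/7
~(A ∧ (B ∧ A)) = ~6/7 = 1/7
(((B → A) ∨ (B ∧ ~A)) ∧ (B → A)) ∨ ~(A ∧ (B ∧ A)) = 1 ∨ 1/7 = 1
(~(B ∨ (A → B)) ↔ (((A ∨ A) ∧ A) ∨ B)) ∧ ((((B → A) ∨ (B ∧ ~A)) ∧ (B → A)) ∨ ~(A ∧ (B ∧ A))) = 1/7 ∧ 1 = 1/7

1/7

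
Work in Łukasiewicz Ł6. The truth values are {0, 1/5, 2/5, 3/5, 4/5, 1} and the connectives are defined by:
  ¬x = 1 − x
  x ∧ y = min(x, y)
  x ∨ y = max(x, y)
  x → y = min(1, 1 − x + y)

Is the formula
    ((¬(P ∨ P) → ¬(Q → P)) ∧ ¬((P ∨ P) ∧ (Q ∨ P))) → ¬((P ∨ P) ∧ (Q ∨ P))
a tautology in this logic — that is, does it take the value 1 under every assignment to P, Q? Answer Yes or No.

Yes

At P = 4/5, Q = 3/5, for instance:
P ∨ P = 4/5 ∨ 4/5 = 4/5
¬(P ∨ P) = ¬4/5 = 1/5
Q → P = 3/5 → 4/5 = 1
¬(Q → P) = ¬1 = 0
¬(P ∨ P) → ¬(Q → P) = 1/5 → 0 = 4/5
P ∨ P = 4/5 ∨ 4/5 = 4/5
Q ∨ P = 3/5 ∨ 4/5 = 4/5
(P ∨ P) ∧ (Q ∨ P) = 4/5 ∧ 4/5 = 4/5
¬((P ∨ P) ∧ (Q ∨ P)) = ¬4/5 = 1/5
(¬(P ∨ P) → ¬(Q → P)) ∧ ¬((P ∨ P) ∧ (Q ∨ P)) = 4/5 ∧ 1/5 = 1/5
((¬(P ∨ P) → ¬(Q → P)) ∧ ¬((P ∨ P) ∧ (Q ∨ P))) → ¬((P ∨ P) ∧ (Q ∨ P)) = 1/5 → 1/5 = 1
and checking the remaining 35 assignments likewise gives ≥ 1 in every case.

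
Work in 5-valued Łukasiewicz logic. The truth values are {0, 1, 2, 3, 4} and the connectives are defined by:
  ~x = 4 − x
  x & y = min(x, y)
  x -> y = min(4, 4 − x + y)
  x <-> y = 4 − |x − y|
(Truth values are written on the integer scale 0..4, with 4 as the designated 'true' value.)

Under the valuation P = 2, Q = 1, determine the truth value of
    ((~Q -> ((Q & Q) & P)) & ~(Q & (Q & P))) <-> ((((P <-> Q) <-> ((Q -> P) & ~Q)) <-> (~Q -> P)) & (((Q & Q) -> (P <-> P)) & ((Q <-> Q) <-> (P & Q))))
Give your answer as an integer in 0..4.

3

~Q = ~1 = 3
Q & Q = 1 & 1 = 1
(Q & Q) & P = 1 & 2 = 1
~Q -> ((Q & Q) & P) = 3 -> 1 = 2
Q & P = 1 & 2 = 1
Q & (Q & P) = 1 & 1 = 1
~(Q & (Q & P)) = ~1 = 3
(~Q -> ((Q & Q) & P)) & ~(Q & (Q & P)) = 2 & 3 = 2
P <-> Q = 2 <-> 1 = 3
Q -> P = 1 -> 2 = 4
~Q = ~1 = 3
(Q -> P) & ~Q = 4 & 3 = 3
(P <-> Q) <-> ((Q -> P) & ~Q) = 3 <-> 3 = 4
~Q = ~1 = 3
~Q -> P = 3 -> 2 = 3
((P <-> Q) <-> ((Q -> P) & ~Q)) <-> (~Q -> P) = 4 <-> 3 = 3
Q & Q = 1 & 1 = 1
P <-> P = 2 <-> 2 = 4
(Q & Q) -> (P <-> P) = 1 -> 4 = 4
Q <-> Q = 1 <-> 1 = 4
P & Q = 2 & 1 = 1
(Q <-> Q) <-> (P & Q) = 4 <-> 1 = 1
((Q & Q) -> (P <-> P)) & ((Q <-> Q) <-> (P & Q)) = 4 & 1 = 1
(((P <-> Q) <-> ((Q -> P) & ~Q)) <-> (~Q -> P)) & (((Q & Q) -> (P <-> P)) & ((Q <-> Q) <-> (P & Q))) = 3 & 1 = 1
((~Q -> ((Q & Q) & P)) & ~(Q & (Q & P))) <-> ((((P <-> Q) <-> ((Q -> P) & ~Q)) <-> (~Q -> P)) & (((Q & Q) -> (P <-> P)) & ((Q <-> Q) <-> (P & Q)))) = 2 <-> 1 = 3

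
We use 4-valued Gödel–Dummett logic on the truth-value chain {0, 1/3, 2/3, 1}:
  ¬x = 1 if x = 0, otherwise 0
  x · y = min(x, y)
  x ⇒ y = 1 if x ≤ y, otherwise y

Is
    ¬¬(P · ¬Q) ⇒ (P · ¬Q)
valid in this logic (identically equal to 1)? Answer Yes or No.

No

Counterexample: take P = 1/3, Q = 0.
¬Q = ¬0 = 1
P · ¬Q = 1/3 · 1 = 1/3
¬(P · ¬Q) = ¬1/3 = 0
¬¬(P · ¬Q) = ¬0 = 1
¬¬(P · ¬Q) ⇒ (P · ¬Q) = 1 ⇒ 1/3 = 1/3
This gives 1/3 ≠ 1.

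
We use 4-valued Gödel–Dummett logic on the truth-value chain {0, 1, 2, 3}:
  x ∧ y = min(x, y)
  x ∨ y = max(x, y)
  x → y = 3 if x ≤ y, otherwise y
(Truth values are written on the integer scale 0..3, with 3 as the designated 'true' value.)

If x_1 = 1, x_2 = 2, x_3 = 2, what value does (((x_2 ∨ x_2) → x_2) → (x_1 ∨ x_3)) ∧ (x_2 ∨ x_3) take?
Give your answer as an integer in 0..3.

2

x_2 ∨ x_2 = 2 ∨ 2 = 2
(x_2 ∨ x_2) → x_2 = 2 → 2 = 3
x_1 ∨ x_3 = 1 ∨ 2 = 2
((x_2 ∨ x_2) → x_2) → (x_1 ∨ x_3) = 3 → 2 = 2
x_2 ∨ x_3 = 2 ∨ 2 = 2
(((x_2 ∨ x_2) → x_2) → (x_1 ∨ x_3)) ∧ (x_2 ∨ x_3) = 2 ∧ 2 = 2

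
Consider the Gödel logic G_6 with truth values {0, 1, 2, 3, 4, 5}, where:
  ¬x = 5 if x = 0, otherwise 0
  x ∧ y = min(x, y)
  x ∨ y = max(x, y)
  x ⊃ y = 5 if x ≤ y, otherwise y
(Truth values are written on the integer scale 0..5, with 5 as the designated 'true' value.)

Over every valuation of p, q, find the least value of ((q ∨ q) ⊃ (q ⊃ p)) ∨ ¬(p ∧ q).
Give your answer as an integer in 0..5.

Take p = 1, q = 2:
q ∨ q = 2 ∨ 2 = 2
q ⊃ p = 2 ⊃ 1 = 1
(q ∨ q) ⊃ (q ⊃ p) = 2 ⊃ 1 = 1
p ∧ q = 1 ∧ 2 = 1
¬(p ∧ q) = ¬1 = 0
((q ∨ q) ⊃ (q ⊃ p)) ∨ ¬(p ∧ q) = 1 ∨ 0 = 1
No assignment yields a value below 1, so this is the minimum.

1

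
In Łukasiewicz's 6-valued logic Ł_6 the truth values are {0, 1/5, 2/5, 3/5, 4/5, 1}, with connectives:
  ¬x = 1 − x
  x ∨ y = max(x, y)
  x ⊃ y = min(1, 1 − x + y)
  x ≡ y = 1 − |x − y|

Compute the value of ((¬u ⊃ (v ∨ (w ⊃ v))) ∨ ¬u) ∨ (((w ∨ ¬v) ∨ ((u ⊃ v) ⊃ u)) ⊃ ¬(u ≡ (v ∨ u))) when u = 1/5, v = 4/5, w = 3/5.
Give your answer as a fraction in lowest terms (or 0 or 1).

1

¬u = ¬1/5 = 4/5
w ⊃ v = 3/5 ⊃ 4/5 = 1
v ∨ (w ⊃ v) = 4/5 ∨ 1 = 1
¬u ⊃ (v ∨ (w ⊃ v)) = 4/5 ⊃ 1 = 1
¬u = ¬1/5 = 4/5
(¬u ⊃ (v ∨ (w ⊃ v))) ∨ ¬u = 1 ∨ 4/5 = 1
¬v = ¬4/5 = 1/5
w ∨ ¬v = 3/5 ∨ 1/5 = 3/5
u ⊃ v = 1/5 ⊃ 4/5 = 1
(u ⊃ v) ⊃ u = 1 ⊃ 1/5 = 1/5
(w ∨ ¬v) ∨ ((u ⊃ v) ⊃ u) = 3/5 ∨ 1/5 = 3/5
v ∨ u = 4/5 ∨ 1/5 = 4/5
u ≡ (v ∨ u) = 1/5 ≡ 4/5 = 2/5
¬(u ≡ (v ∨ u)) = ¬2/5 = 3/5
((w ∨ ¬v) ∨ ((u ⊃ v) ⊃ u)) ⊃ ¬(u ≡ (v ∨ u)) = 3/5 ⊃ 3/5 = 1
((¬u ⊃ (v ∨ (w ⊃ v))) ∨ ¬u) ∨ (((w ∨ ¬v) ∨ ((u ⊃ v) ⊃ u)) ⊃ ¬(u ≡ (v ∨ u))) = 1 ∨ 1 = 1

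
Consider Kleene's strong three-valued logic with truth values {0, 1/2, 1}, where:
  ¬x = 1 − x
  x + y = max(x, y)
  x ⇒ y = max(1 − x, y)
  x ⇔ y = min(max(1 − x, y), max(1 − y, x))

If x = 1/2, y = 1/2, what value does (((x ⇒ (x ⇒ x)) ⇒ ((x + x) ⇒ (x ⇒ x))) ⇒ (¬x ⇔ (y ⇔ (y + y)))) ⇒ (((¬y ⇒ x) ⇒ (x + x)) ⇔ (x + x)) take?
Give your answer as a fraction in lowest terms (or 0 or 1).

x ⇒ x = 1/2 ⇒ 1/2 = 1/2
x ⇒ (x ⇒ x) = 1/2 ⇒ 1/2 = 1/2
x + x = 1/2 + 1/2 = 1/2
x ⇒ x = 1/2 ⇒ 1/2 = 1/2
(x + x) ⇒ (x ⇒ x) = 1/2 ⇒ 1/2 = 1/2
(x ⇒ (x ⇒ x)) ⇒ ((x + x) ⇒ (x ⇒ x)) = 1/2 ⇒ 1/2 = 1/2
¬x = ¬1/2 = 1/2
y + y = 1/2 + 1/2 = 1/2
y ⇔ (y + y) = 1/2 ⇔ 1/2 = 1/2
¬x ⇔ (y ⇔ (y + y)) = 1/2 ⇔ 1/2 = 1/2
((x ⇒ (x ⇒ x)) ⇒ ((x + x) ⇒ (x ⇒ x))) ⇒ (¬x ⇔ (y ⇔ (y + y))) = 1/2 ⇒ 1/2 = 1/2
¬y = ¬1/2 = 1/2
¬y ⇒ x = 1/2 ⇒ 1/2 = 1/2
x + x = 1/2 + 1/2 = 1/2
(¬y ⇒ x) ⇒ (x + x) = 1/2 ⇒ 1/2 = 1/2
x + x = 1/2 + 1/2 = 1/2
((¬y ⇒ x) ⇒ (x + x)) ⇔ (x + x) = 1/2 ⇔ 1/2 = 1/2
(((x ⇒ (x ⇒ x)) ⇒ ((x + x) ⇒ (x ⇒ x))) ⇒ (¬x ⇔ (y ⇔ (y + y)))) ⇒ (((¬y ⇒ x) ⇒ (x + x)) ⇔ (x + x)) = 1/2 ⇒ 1/2 = 1/2

1/2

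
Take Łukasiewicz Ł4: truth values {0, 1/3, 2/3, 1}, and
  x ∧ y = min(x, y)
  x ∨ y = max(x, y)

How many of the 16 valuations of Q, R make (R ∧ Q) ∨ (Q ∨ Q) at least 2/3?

Q = 0, R = 0 ↦ 0  <
Q = 0, R = 1/3 ↦ 0  <
Q = 0, R = 2/3 ↦ 0  <
Q = 0, R = 1 ↦ 0  <
Q = 1/3, R = 0 ↦ 1/3  <
Q = 1/3, R = 1/3 ↦ 1/3  <
Q = 1/3, R = 2/3 ↦ 1/3  <
Q = 1/3, R = 1 ↦ 1/3  <
Q = 2/3, R = 0 ↦ 2/3  ≥
Q = 2/3, R = 1/3 ↦ 2/3  ≥
Q = 2/3, R = 2/3 ↦ 2/3  ≥
Q = 2/3, R = 1 ↦ 2/3  ≥
Q = 1, R = 0 ↦ 1  ≥
Q = 1, R = 1/3 ↦ 1  ≥
Q = 1, R = 2/3 ↦ 1  ≥
Q = 1, R = 1 ↦ 1  ≥
So 8 of the 16 assignments meet the threshold.

8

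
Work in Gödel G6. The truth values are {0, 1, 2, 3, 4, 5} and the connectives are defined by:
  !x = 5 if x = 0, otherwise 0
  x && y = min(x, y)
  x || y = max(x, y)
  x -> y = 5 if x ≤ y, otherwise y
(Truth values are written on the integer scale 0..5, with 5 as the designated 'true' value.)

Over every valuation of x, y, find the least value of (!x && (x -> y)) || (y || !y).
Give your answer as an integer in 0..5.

1

Take x = 1, y = 1:
!x = !1 = 0
x -> y = 1 -> 1 = 5
!x && (x -> y) = 0 && 5 = 0
!y = !1 = 0
y || !y = 1 || 0 = 1
(!x && (x -> y)) || (y || !y) = 0 || 1 = 1
No assignment yields a value below 1, so this is the minimum.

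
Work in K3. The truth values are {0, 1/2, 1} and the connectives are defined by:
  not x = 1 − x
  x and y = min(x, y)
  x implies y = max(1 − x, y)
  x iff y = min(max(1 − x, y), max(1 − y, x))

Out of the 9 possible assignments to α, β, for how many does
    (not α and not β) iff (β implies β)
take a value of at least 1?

1

α = 0, β = 0 ↦ 1  ≥
α = 0, β = 1/2 ↦ 1/2  <
α = 0, β = 1 ↦ 0  <
α = 1/2, β = 0 ↦ 1/2  <
α = 1/2, β = 1/2 ↦ 1/2  <
α = 1/2, β = 1 ↦ 0  <
α = 1, β = 0 ↦ 0  <
α = 1, β = 1/2 ↦ 1/2  <
α = 1, β = 1 ↦ 0  <
So 1 of the 9 assignments meets the threshold.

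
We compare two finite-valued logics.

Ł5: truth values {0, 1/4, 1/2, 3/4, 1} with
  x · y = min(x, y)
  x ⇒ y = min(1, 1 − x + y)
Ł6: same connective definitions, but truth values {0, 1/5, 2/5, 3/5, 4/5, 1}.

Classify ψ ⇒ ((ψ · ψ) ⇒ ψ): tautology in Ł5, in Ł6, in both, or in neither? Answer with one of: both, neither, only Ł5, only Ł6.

In Ł5: every assignment gives 1 — tautology.
In Ł6: every assignment gives 1 — tautology.

both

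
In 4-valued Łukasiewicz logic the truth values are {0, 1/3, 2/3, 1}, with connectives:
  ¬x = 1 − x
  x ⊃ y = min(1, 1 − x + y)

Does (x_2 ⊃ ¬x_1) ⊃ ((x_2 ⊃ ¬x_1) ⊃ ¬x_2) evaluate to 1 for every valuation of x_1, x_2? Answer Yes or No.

No

Counterexample: take x_1 = 0, x_2 = 1/3.
¬x_1 = ¬0 = 1
x_2 ⊃ ¬x_1 = 1/3 ⊃ 1 = 1
¬x_1 = ¬0 = 1
x_2 ⊃ ¬x_1 = 1/3 ⊃ 1 = 1
¬x_2 = ¬1/3 = 2/3
(x_2 ⊃ ¬x_1) ⊃ ¬x_2 = 1 ⊃ 2/3 = 2/3
(x_2 ⊃ ¬x_1) ⊃ ((x_2 ⊃ ¬x_1) ⊃ ¬x_2) = 1 ⊃ 2/3 = 2/3
This gives 2/3 ≠ 1.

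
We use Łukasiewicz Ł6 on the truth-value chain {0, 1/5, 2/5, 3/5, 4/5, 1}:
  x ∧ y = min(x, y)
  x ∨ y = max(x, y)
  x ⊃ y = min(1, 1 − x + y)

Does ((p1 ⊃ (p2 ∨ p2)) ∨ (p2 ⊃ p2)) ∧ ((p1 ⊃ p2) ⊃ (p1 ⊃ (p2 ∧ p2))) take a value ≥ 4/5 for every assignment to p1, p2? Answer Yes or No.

Yes

At p1 = 3/5, p2 = 0, for instance:
p2 ∨ p2 = 0 ∨ 0 = 0
p1 ⊃ (p2 ∨ p2) = 3/5 ⊃ 0 = 2/5
p2 ⊃ p2 = 0 ⊃ 0 = 1
(p1 ⊃ (p2 ∨ p2)) ∨ (p2 ⊃ p2) = 2/5 ∨ 1 = 1
p1 ⊃ p2 = 3/5 ⊃ 0 = 2/5
p2 ∧ p2 = 0 ∧ 0 = 0
p1 ⊃ (p2 ∧ p2) = 3/5 ⊃ 0 = 2/5
(p1 ⊃ p2) ⊃ (p1 ⊃ (p2 ∧ p2)) = 2/5 ⊃ 2/5 = 1
((p1 ⊃ (p2 ∨ p2)) ∨ (p2 ⊃ p2)) ∧ ((p1 ⊃ p2) ⊃ (p1 ⊃ (p2 ∧ p2))) = 1 ∧ 1 = 1
and checking the remaining 35 assignments likewise gives ≥ 4/5 in every case.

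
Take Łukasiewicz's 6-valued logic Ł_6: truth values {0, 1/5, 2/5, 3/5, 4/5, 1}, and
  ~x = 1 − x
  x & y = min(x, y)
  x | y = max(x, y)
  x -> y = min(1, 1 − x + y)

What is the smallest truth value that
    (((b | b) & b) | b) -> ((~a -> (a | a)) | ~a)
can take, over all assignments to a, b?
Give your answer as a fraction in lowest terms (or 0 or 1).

Take a = 1/5, b = 1:
b | b = 1 | 1 = 1
(b | b) & b = 1 & 1 = 1
((b | b) & b) | b = 1 | 1 = 1
~a = ~1/5 = 4/5
a | a = 1/5 | 1/5 = 1/5
~a -> (a | a) = 4/5 -> 1/5 = 2/5
~a = ~1/5 = 4/5
(~a -> (a | a)) | ~a = 2/5 | 4/5 = 4/5
(((b | b) & b) | b) -> ((~a -> (a | a)) | ~a) = 1 -> 4/5 = 4/5
No assignment yields a value below 4/5, so this is the minimum.

4/5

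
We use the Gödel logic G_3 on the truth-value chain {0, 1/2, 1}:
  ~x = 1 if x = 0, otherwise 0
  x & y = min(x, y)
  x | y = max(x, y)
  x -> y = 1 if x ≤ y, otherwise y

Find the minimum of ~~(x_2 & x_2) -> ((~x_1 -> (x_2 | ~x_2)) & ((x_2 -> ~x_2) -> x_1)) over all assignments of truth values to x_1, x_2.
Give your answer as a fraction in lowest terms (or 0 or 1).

1/2

Take x_1 = 0, x_2 = 1/2:
x_2 & x_2 = 1/2 & 1/2 = 1/2
~(x_2 & x_2) = ~1/2 = 0
~~(x_2 & x_2) = ~0 = 1
~x_1 = ~0 = 1
~x_2 = ~1/2 = 0
x_2 | ~x_2 = 1/2 | 0 = 1/2
~x_1 -> (x_2 | ~x_2) = 1 -> 1/2 = 1/2
~x_2 = ~1/2 = 0
x_2 -> ~x_2 = 1/2 -> 0 = 0
(x_2 -> ~x_2) -> x_1 = 0 -> 0 = 1
(~x_1 -> (x_2 | ~x_2)) & ((x_2 -> ~x_2) -> x_1) = 1/2 & 1 = 1/2
~~(x_2 & x_2) -> ((~x_1 -> (x_2 | ~x_2)) & ((x_2 -> ~x_2) -> x_1)) = 1 -> 1/2 = 1/2
No assignment yields a value below 1/2, so this is the minimum.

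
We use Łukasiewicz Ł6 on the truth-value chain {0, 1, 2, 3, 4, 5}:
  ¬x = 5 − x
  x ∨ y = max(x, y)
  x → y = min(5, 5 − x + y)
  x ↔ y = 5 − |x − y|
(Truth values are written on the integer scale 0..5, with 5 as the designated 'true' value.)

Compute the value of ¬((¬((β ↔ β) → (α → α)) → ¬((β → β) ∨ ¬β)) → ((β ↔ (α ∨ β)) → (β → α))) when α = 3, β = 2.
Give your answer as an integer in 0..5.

0

β ↔ β = 2 ↔ 2 = 5
α → α = 3 → 3 = 5
(β ↔ β) → (α → α) = 5 → 5 = 5
¬((β ↔ β) → (α → α)) = ¬5 = 0
β → β = 2 → 2 = 5
¬β = ¬2 = 3
(β → β) ∨ ¬β = 5 ∨ 3 = 5
¬((β → β) ∨ ¬β) = ¬5 = 0
¬((β ↔ β) → (α → α)) → ¬((β → β) ∨ ¬β) = 0 → 0 = 5
α ∨ β = 3 ∨ 2 = 3
β ↔ (α ∨ β) = 2 ↔ 3 = 4
β → α = 2 → 3 = 5
(β ↔ (α ∨ β)) → (β → α) = 4 → 5 = 5
(¬((β ↔ β) → (α → α)) → ¬((β → β) ∨ ¬β)) → ((β ↔ (α ∨ β)) → (β → α)) = 5 → 5 = 5
¬((¬((β ↔ β) → (α → α)) → ¬((β → β) ∨ ¬β)) → ((β ↔ (α ∨ β)) → (β → α))) = ¬5 = 0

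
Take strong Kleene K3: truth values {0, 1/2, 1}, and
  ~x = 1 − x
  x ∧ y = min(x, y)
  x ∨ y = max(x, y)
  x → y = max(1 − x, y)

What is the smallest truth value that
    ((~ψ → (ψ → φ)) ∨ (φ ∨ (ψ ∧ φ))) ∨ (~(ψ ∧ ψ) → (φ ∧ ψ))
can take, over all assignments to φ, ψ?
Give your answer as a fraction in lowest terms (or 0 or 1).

1/2

Take φ = 0, ψ = 1/2:
~ψ = ~1/2 = 1/2
ψ → φ = 1/2 → 0 = 1/2
~ψ → (ψ → φ) = 1/2 → 1/2 = 1/2
ψ ∧ φ = 1/2 ∧ 0 = 0
φ ∨ (ψ ∧ φ) = 0 ∨ 0 = 0
(~ψ → (ψ → φ)) ∨ (φ ∨ (ψ ∧ φ)) = 1/2 ∨ 0 = 1/2
ψ ∧ ψ = 1/2 ∧ 1/2 = 1/2
~(ψ ∧ ψ) = ~1/2 = 1/2
φ ∧ ψ = 0 ∧ 1/2 = 0
~(ψ ∧ ψ) → (φ ∧ ψ) = 1/2 → 0 = 1/2
((~ψ → (ψ → φ)) ∨ (φ ∨ (ψ ∧ φ))) ∨ (~(ψ ∧ ψ) → (φ ∧ ψ)) = 1/2 ∨ 1/2 = 1/2
No assignment yields a value below 1/2, so this is the minimum.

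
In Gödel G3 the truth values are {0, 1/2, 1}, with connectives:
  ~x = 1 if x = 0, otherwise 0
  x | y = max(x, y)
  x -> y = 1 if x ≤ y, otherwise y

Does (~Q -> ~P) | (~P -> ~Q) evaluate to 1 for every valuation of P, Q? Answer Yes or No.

Yes

P = 0, Q = 0 ↦ 1
P = 0, Q = 1/2 ↦ 1
P = 0, Q = 1 ↦ 1
P = 1/2, Q = 0 ↦ 1
P = 1/2, Q = 1/2 ↦ 1
P = 1/2, Q = 1 ↦ 1
P = 1, Q = 0 ↦ 1
P = 1, Q = 1/2 ↦ 1
P = 1, Q = 1 ↦ 1
Every assignment gives a value ≥ 1.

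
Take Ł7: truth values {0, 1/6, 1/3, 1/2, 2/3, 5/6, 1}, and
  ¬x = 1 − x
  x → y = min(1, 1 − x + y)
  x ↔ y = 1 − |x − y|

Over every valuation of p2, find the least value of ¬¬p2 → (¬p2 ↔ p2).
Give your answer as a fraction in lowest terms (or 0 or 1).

Take p2 = 1:
¬p2 = ¬1 = 0
¬¬p2 = ¬0 = 1
¬p2 = ¬1 = 0
¬p2 ↔ p2 = 0 ↔ 1 = 0
¬¬p2 → (¬p2 ↔ p2) = 1 → 0 = 0
No assignment yields a value below 0, so this is the minimum.

0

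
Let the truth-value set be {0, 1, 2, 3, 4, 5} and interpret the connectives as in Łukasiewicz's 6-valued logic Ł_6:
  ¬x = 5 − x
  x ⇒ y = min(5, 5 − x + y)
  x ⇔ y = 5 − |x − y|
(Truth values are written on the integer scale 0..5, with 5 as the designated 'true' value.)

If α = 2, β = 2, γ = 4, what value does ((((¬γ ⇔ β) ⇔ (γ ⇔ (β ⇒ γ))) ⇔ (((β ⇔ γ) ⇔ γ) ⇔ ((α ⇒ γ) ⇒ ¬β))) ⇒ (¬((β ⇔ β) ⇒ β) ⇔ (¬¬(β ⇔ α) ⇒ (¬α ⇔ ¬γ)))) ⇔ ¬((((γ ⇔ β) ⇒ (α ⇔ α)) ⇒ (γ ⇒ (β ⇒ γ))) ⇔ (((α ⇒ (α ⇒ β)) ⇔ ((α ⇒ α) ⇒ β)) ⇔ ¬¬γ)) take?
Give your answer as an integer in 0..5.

¬γ = ¬4 = 1
¬γ ⇔ β = 1 ⇔ 2 = 4
β ⇒ γ = 2 ⇒ 4 = 5
γ ⇔ (β ⇒ γ) = 4 ⇔ 5 = 4
(¬γ ⇔ β) ⇔ (γ ⇔ (β ⇒ γ)) = 4 ⇔ 4 = 5
β ⇔ γ = 2 ⇔ 4 = 3
(β ⇔ γ) ⇔ γ = 3 ⇔ 4 = 4
α ⇒ γ = 2 ⇒ 4 = 5
¬β = ¬2 = 3
(α ⇒ γ) ⇒ ¬β = 5 ⇒ 3 = 3
((β ⇔ γ) ⇔ γ) ⇔ ((α ⇒ γ) ⇒ ¬β) = 4 ⇔ 3 = 4
((¬γ ⇔ β) ⇔ (γ ⇔ (β ⇒ γ))) ⇔ (((β ⇔ γ) ⇔ γ) ⇔ ((α ⇒ γ) ⇒ ¬β)) = 5 ⇔ 4 = 4
β ⇔ β = 2 ⇔ 2 = 5
(β ⇔ β) ⇒ β = 5 ⇒ 2 = 2
¬((β ⇔ β) ⇒ β) = ¬2 = 3
β ⇔ α = 2 ⇔ 2 = 5
¬(β ⇔ α) = ¬5 = 0
¬¬(β ⇔ α) = ¬0 = 5
¬α = ¬2 = 3
¬γ = ¬4 = 1
¬α ⇔ ¬γ = 3 ⇔ 1 = 3
¬¬(β ⇔ α) ⇒ (¬α ⇔ ¬γ) = 5 ⇒ 3 = 3
¬((β ⇔ β) ⇒ β) ⇔ (¬¬(β ⇔ α) ⇒ (¬α ⇔ ¬γ)) = 3 ⇔ 3 = 5
(((¬γ ⇔ β) ⇔ (γ ⇔ (β ⇒ γ))) ⇔ (((β ⇔ γ) ⇔ γ) ⇔ ((α ⇒ γ) ⇒ ¬β))) ⇒ (¬((β ⇔ β) ⇒ β) ⇔ (¬¬(β ⇔ α) ⇒ (¬α ⇔ ¬γ))) = 4 ⇒ 5 = 5
γ ⇔ β = 4 ⇔ 2 = 3
α ⇔ α = 2 ⇔ 2 = 5
(γ ⇔ β) ⇒ (α ⇔ α) = 3 ⇒ 5 = 5
β ⇒ γ = 2 ⇒ 4 = 5
γ ⇒ (β ⇒ γ) = 4 ⇒ 5 = 5
((γ ⇔ β) ⇒ (α ⇔ α)) ⇒ (γ ⇒ (β ⇒ γ)) = 5 ⇒ 5 = 5
α ⇒ β = 2 ⇒ 2 = 5
α ⇒ (α ⇒ β) = 2 ⇒ 5 = 5
α ⇒ α = 2 ⇒ 2 = 5
(α ⇒ α) ⇒ β = 5 ⇒ 2 = 2
(α ⇒ (α ⇒ β)) ⇔ ((α ⇒ α) ⇒ β) = 5 ⇔ 2 = 2
¬γ = ¬4 = 1
¬¬γ = ¬1 = 4
((α ⇒ (α ⇒ β)) ⇔ ((α ⇒ α) ⇒ β)) ⇔ ¬¬γ = 2 ⇔ 4 = 3
(((γ ⇔ β) ⇒ (α ⇔ α)) ⇒ (γ ⇒ (β ⇒ γ))) ⇔ (((α ⇒ (α ⇒ β)) ⇔ ((α ⇒ α) ⇒ β)) ⇔ ¬¬γ) = 5 ⇔ 3 = 3
¬((((γ ⇔ β) ⇒ (α ⇔ α)) ⇒ (γ ⇒ (β ⇒ γ))) ⇔ (((α ⇒ (α ⇒ β)) ⇔ ((α ⇒ α) ⇒ β)) ⇔ ¬¬γ)) = ¬3 = 2
((((¬γ ⇔ β) ⇔ (γ ⇔ (β ⇒ γ))) ⇔ (((β ⇔ γ) ⇔ γ) ⇔ ((α ⇒ γ) ⇒ ¬β))) ⇒ (¬((β ⇔ β) ⇒ β) ⇔ (¬¬(β ⇔ α) ⇒ (¬α ⇔ ¬γ)))) ⇔ ¬((((γ ⇔ β) ⇒ (α ⇔ α)) ⇒ (γ ⇒ (β ⇒ γ))) ⇔ (((α ⇒ (α ⇒ β)) ⇔ ((α ⇒ α) ⇒ β)) ⇔ ¬¬γ)) = 5 ⇔ 2 = 2

2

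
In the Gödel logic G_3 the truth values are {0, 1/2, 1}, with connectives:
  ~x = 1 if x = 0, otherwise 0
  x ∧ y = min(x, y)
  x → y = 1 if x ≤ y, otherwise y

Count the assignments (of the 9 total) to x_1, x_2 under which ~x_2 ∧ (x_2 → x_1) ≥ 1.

x_1 = 0, x_2 = 0 ↦ 1  ≥
x_1 = 0, x_2 = 1/2 ↦ 0  <
x_1 = 0, x_2 = 1 ↦ 0  <
x_1 = 1/2, x_2 = 0 ↦ 1  ≥
x_1 = 1/2, x_2 = 1/2 ↦ 0  <
x_1 = 1/2, x_2 = 1 ↦ 0  <
x_1 = 1, x_2 = 0 ↦ 1  ≥
x_1 = 1, x_2 = 1/2 ↦ 0  <
x_1 = 1, x_2 = 1 ↦ 0  <
So 3 of the 9 assignments meet the threshold.

3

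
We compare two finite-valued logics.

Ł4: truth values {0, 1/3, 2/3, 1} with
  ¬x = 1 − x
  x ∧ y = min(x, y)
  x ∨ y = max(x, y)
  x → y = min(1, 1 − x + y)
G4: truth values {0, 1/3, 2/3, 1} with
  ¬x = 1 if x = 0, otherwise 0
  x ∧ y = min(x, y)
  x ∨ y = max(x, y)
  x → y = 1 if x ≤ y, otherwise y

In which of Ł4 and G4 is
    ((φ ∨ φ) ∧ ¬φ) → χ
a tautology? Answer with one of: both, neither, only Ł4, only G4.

only G4

In Ł4: at φ = 1/3, χ = 0 the value is 2/3 — not a tautology.
In G4: every assignment gives 1 — tautology.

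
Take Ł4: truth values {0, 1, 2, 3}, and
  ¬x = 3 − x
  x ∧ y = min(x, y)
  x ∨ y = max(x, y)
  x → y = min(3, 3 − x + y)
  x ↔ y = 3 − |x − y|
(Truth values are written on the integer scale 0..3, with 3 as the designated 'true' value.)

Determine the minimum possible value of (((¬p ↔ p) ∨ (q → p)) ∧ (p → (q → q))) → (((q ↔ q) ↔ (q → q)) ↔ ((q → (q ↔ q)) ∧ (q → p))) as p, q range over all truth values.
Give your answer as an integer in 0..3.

2

Take p = 1, q = 3:
¬p = ¬1 = 2
¬p ↔ p = 2 ↔ 1 = 2
q → p = 3 → 1 = 1
(¬p ↔ p) ∨ (q → p) = 2 ∨ 1 = 2
q → q = 3 → 3 = 3
p → (q → q) = 1 → 3 = 3
((¬p ↔ p) ∨ (q → p)) ∧ (p → (q → q)) = 2 ∧ 3 = 2
q ↔ q = 3 ↔ 3 = 3
q → q = 3 → 3 = 3
(q ↔ q) ↔ (q → q) = 3 ↔ 3 = 3
q ↔ q = 3 ↔ 3 = 3
q → (q ↔ q) = 3 → 3 = 3
q → p = 3 → 1 = 1
(q → (q ↔ q)) ∧ (q → p) = 3 ∧ 1 = 1
((q ↔ q) ↔ (q → q)) ↔ ((q → (q ↔ q)) ∧ (q → p)) = 3 ↔ 1 = 1
(((¬p ↔ p) ∨ (q → p)) ∧ (p → (q → q))) → (((q ↔ q) ↔ (q → q)) ↔ ((q → (q ↔ q)) ∧ (q → p))) = 2 → 1 = 2
No assignment yields a value below 2, so this is the minimum.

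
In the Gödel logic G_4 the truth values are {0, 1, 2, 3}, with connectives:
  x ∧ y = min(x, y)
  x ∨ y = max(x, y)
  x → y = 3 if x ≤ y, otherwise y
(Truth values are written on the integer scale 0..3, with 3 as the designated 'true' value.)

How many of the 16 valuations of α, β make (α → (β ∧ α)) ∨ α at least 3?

α = 0, β = 0 ↦ 3  ≥
α = 0, β = 1 ↦ 3  ≥
α = 0, β = 2 ↦ 3  ≥
α = 0, β = 3 ↦ 3  ≥
α = 1, β = 0 ↦ 1  <
α = 1, β = 1 ↦ 3  ≥
α = 1, β = 2 ↦ 3  ≥
α = 1, β = 3 ↦ 3  ≥
α = 2, β = 0 ↦ 2  <
α = 2, β = 1 ↦ 2  <
α = 2, β = 2 ↦ 3  ≥
α = 2, β = 3 ↦ 3  ≥
α = 3, β = 0 ↦ 3  ≥
α = 3, β = 1 ↦ 3  ≥
α = 3, β = 2 ↦ 3  ≥
α = 3, β = 3 ↦ 3  ≥
So 13 of the 16 assignments meet the threshold.

13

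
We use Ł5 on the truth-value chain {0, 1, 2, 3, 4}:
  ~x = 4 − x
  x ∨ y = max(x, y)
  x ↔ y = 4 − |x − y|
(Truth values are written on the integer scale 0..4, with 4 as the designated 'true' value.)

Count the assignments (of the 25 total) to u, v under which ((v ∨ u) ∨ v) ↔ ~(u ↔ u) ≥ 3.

value 4: 1 assignment (counts)
value 3: 3 assignments (counts)
value 2: 5 assignments
value 1: 7 assignments
value 0: 9 assignments
So 4 of the 25 assignments meet the threshold.

4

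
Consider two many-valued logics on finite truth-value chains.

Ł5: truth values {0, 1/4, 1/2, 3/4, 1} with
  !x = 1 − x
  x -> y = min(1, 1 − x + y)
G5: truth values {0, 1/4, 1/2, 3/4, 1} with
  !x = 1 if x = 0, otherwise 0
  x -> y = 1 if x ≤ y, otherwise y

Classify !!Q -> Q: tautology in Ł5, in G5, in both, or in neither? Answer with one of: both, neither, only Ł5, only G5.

In Ł5: every assignment gives 1 — tautology.
In G5: at Q = 1/4 the value is 1/4 — not a tautology.

only Ł5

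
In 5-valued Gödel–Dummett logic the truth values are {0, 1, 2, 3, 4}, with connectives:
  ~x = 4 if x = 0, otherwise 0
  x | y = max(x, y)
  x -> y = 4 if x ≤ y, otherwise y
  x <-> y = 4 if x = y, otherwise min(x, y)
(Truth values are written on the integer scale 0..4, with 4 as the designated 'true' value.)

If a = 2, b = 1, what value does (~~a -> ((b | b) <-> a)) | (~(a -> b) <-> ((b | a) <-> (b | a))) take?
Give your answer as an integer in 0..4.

~a = ~2 = 0
~~a = ~0 = 4
b | b = 1 | 1 = 1
(b | b) <-> a = 1 <-> 2 = 1
~~a -> ((b | b) <-> a) = 4 -> 1 = 1
a -> b = 2 -> 1 = 1
~(a -> b) = ~1 = 0
b | a = 1 | 2 = 2
b | a = 1 | 2 = 2
(b | a) <-> (b | a) = 2 <-> 2 = 4
~(a -> b) <-> ((b | a) <-> (b | a)) = 0 <-> 4 = 0
(~~a -> ((b | b) <-> a)) | (~(a -> b) <-> ((b | a) <-> (b | a))) = 1 | 0 = 1

1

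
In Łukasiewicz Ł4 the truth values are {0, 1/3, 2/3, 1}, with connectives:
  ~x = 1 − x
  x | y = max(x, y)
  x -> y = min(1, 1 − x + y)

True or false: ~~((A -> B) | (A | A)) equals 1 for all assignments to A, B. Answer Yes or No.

Counterexample: take A = 1/3, B = 0.
A -> B = 1/3 -> 0 = 2/3
A | A = 1/3 | 1/3 = 1/3
(A -> B) | (A | A) = 2/3 | 1/3 = 2/3
~((A -> B) | (A | A)) = ~2/3 = 1/3
~~((A -> B) | (A | A)) = ~1/3 = 2/3
This gives 2/3 ≠ 1.

No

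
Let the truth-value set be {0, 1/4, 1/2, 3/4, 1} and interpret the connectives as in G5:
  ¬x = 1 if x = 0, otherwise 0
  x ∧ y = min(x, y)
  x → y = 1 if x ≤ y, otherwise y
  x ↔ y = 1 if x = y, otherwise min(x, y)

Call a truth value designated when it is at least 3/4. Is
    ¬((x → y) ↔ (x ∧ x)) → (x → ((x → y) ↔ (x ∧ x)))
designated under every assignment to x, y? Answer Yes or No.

Counterexample: take x = 1/4, y = 0.
x → y = 1/4 → 0 = 0
x ∧ x = 1/4 ∧ 1/4 = 1/4
(x → y) ↔ (x ∧ x) = 0 ↔ 1/4 = 0
¬((x → y) ↔ (x ∧ x)) = ¬0 = 1
x → ((x → y) ↔ (x ∧ x)) = 1/4 → 0 = 0
¬((x → y) ↔ (x ∧ x)) → (x → ((x → y) ↔ (x ∧ x))) = 1 → 0 = 0
This gives 0, which is below 3/4.

No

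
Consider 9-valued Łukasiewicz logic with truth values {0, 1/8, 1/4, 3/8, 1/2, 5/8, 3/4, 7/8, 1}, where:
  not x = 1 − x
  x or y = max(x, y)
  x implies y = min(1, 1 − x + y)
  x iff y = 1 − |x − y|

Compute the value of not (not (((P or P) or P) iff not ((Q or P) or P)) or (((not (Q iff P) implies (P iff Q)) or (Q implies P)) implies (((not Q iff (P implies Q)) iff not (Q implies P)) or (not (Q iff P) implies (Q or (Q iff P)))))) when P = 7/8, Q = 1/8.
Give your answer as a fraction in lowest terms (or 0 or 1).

1/4

P or P = 7/8 or 7/8 = 7/8
(P or P) or P = 7/8 or 7/8 = 7/8
Q or P = 1/8 or 7/8 = 7/8
(Q or P) or P = 7/8 or 7/8 = 7/8
not ((Q or P) or P) = not 7/8 = 1/8
((P or P) or P) iff not ((Q or P) or P) = 7/8 iff 1/8 = 1/4
not (((P or P) or P) iff not ((Q or P) or P)) = not 1/4 = 3/4
Q iff P = 1/8 iff 7/8 = 1/4
not (Q iff P) = not 1/4 = 3/4
P iff Q = 7/8 iff 1/8 = 1/4
not (Q iff P) implies (P iff Q) = 3/4 implies 1/4 = 1/2
Q implies P = 1/8 implies 7/8 = 1
(not (Q iff P) implies (P iff Q)) or (Q implies P) = 1/2 or 1 = 1
not Q = not 1/8 = 7/8
P implies Q = 7/8 implies 1/8 = 1/4
not Q iff (P implies Q) = 7/8 iff 1/4 = 3/8
Q implies P = 1/8 implies 7/8 = 1
not (Q implies P) = not 1 = 0
(not Q iff (P implies Q)) iff not (Q implies P) = 3/8 iff 0 = 5/8
Q iff P = 1/8 iff 7/8 = 1/4
not (Q iff P) = not 1/4 = 3/4
Q iff P = 1/8 iff 7/8 = 1/4
Q or (Q iff P) = 1/8 or 1/4 = 1/4
not (Q iff P) implies (Q or (Q iff P)) = 3/4 implies 1/4 = 1/2
((not Q iff (P implies Q)) iff not (Q implies P)) or (not (Q iff P) implies (Q or (Q iff P))) = 5/8 or 1/2 = 5/8
((not (Q iff P) implies (P iff Q)) or (Q implies P)) implies (((not Q iff (P implies Q)) iff not (Q implies P)) or (not (Q iff P) implies (Q or (Q iff P)))) = 1 implies 5/8 = 5/8
not (((P or P) or P) iff not ((Q or P) or P)) or (((not (Q iff P) implies (P iff Q)) or (Q implies P)) implies (((not Q iff (P implies Q)) iff not (Q implies P)) or (not (Q iff P) implies (Q or (Q iff P))))) = 3/4 or 5/8 = 3/4
not (not (((P or P) or P) iff not ((Q or P) or P)) or (((not (Q iff P) implies (P iff Q)) or (Q implies P)) implies (((not Q iff (P implies Q)) iff not (Q implies P)) or (not (Q iff P) implies (Q or (Q iff P)))))) = not 3/4 = 1/4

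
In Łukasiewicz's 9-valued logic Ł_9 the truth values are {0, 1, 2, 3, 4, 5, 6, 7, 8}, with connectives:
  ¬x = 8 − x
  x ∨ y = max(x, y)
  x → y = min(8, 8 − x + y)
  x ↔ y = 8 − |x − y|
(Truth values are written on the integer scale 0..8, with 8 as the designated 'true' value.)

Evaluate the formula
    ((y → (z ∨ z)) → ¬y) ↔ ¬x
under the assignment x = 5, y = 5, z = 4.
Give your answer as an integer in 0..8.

z ∨ z = 4 ∨ 4 = 4
y → (z ∨ z) = 5 → 4 = 7
¬y = ¬5 = 3
(y → (z ∨ z)) → ¬y = 7 → 3 = 4
¬x = ¬5 = 3
((y → (z ∨ z)) → ¬y) ↔ ¬x = 4 ↔ 3 = 7

7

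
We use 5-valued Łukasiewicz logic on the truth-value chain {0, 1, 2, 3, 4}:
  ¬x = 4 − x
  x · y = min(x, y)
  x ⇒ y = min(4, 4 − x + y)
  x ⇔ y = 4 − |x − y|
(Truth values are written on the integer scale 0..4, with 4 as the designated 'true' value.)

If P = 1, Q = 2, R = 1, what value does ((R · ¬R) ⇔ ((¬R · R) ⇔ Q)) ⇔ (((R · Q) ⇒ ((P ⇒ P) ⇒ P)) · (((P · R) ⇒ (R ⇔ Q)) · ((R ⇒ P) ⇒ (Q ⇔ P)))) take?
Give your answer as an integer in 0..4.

¬R = ¬1 = 3
R · ¬R = 1 · 3 = 1
¬R = ¬1 = 3
¬R · R = 3 · 1 = 1
(¬R · R) ⇔ Q = 1 ⇔ 2 = 3
(R · ¬R) ⇔ ((¬R · R) ⇔ Q) = 1 ⇔ 3 = 2
R · Q = 1 · 2 = 1
P ⇒ P = 1 ⇒ 1 = 4
(P ⇒ P) ⇒ P = 4 ⇒ 1 = 1
(R · Q) ⇒ ((P ⇒ P) ⇒ P) = 1 ⇒ 1 = 4
P · R = 1 · 1 = 1
R ⇔ Q = 1 ⇔ 2 = 3
(P · R) ⇒ (R ⇔ Q) = 1 ⇒ 3 = 4
R ⇒ P = 1 ⇒ 1 = 4
Q ⇔ P = 2 ⇔ 1 = 3
(R ⇒ P) ⇒ (Q ⇔ P) = 4 ⇒ 3 = 3
((P · R) ⇒ (R ⇔ Q)) · ((R ⇒ P) ⇒ (Q ⇔ P)) = 4 · 3 = 3
((R · Q) ⇒ ((P ⇒ P) ⇒ P)) · (((P · R) ⇒ (R ⇔ Q)) · ((R ⇒ P) ⇒ (Q ⇔ P))) = 4 · 3 = 3
((R · ¬R) ⇔ ((¬R · R) ⇔ Q)) ⇔ (((R · Q) ⇒ ((P ⇒ P) ⇒ P)) · (((P · R) ⇒ (R ⇔ Q)) · ((R ⇒ P) ⇒ (Q ⇔ P)))) = 2 ⇔ 3 = 3

3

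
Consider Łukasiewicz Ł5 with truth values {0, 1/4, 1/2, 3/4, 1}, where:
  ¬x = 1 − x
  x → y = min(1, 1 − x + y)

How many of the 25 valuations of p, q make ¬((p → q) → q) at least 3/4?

4

value 1: 1 assignment (counts)
value 3/4: 3 assignments (counts)
value 1/2: 5 assignments
value 1/4: 7 assignments
value 0: 9 assignments
So 4 of the 25 assignments meet the threshold.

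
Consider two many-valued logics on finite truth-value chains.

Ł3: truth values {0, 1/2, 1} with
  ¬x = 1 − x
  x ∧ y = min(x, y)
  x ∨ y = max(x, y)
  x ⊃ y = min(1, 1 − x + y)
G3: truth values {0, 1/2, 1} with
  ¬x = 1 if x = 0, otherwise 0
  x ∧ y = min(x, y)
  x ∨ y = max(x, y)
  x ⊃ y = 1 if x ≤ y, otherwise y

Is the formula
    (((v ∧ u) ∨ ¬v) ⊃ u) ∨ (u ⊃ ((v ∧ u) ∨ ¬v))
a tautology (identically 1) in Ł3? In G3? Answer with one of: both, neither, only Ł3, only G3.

In Ł3: every assignment gives 1 — tautology.
In G3: every assignment gives 1 — tautology.

both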